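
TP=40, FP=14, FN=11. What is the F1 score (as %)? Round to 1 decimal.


Precision = TP / (TP + FP) = 40 / 54 = 0.7407
Recall = TP / (TP + FN) = 40 / 51 = 0.7843
F1 = 2 * P * R / (P + R)
= 2 * 0.7407 * 0.7843 / (0.7407 + 0.7843)
= 1.1619 / 1.5251
= 0.7619
As percentage: 76.2%

76.2


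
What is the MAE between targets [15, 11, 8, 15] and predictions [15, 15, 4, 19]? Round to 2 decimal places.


Absolute errors: [0, 4, 4, 4]
Sum of absolute errors = 12
MAE = 12 / 4 = 3.00

3.00


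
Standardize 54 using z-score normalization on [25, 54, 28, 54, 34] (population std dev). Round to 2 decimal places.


Mean = (25 + 54 + 28 + 54 + 34) / 5 = 39.0
Variance = sum((x_i - mean)^2) / n = 158.4
Std = sqrt(158.4) = 12.5857
Z = (x - mean) / std
= (54 - 39.0) / 12.5857
= 15.0 / 12.5857
= 1.19

1.19


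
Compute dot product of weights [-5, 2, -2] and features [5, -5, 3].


Element-wise products:
-5 * 5 = -25
2 * -5 = -10
-2 * 3 = -6
Sum = -25 + -10 + -6
= -41

-41


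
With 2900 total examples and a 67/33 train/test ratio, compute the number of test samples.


Train samples = 2900 * 67% = 1943
Test samples = 2900 - 1943
= 957

957


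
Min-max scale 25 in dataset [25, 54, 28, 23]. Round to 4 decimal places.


Min = 23, Max = 54
Range = 54 - 23 = 31
Scaled = (x - min) / (max - min)
= (25 - 23) / 31
= 2 / 31
= 0.0645

0.0645


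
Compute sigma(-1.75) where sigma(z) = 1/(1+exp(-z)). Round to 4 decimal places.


sigmoid(z) = 1 / (1 + exp(-z))
exp(-(-1.75)) = exp(1.75) = 5.7546
1 + 5.7546 = 6.7546
1 / 6.7546 = 0.1480

0.1480


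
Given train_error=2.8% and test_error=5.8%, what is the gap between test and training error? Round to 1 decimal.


Generalization gap = test_error - train_error
= 5.8 - 2.8
= 3.0%
A moderate gap.

3.0


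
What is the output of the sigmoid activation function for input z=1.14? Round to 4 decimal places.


sigmoid(z) = 1 / (1 + exp(-z))
exp(-(1.14)) = exp(-1.14) = 0.3198
1 + 0.3198 = 1.3198
1 / 1.3198 = 0.7577

0.7577


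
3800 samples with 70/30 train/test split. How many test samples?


Train samples = 3800 * 70% = 2660
Test samples = 3800 - 2660
= 1140

1140


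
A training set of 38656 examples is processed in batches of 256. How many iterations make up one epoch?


Iterations per epoch = dataset_size / batch_size
= 38656 / 256
= 151

151


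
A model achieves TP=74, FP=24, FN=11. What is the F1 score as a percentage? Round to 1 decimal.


Precision = TP / (TP + FP) = 74 / 98 = 0.7551
Recall = TP / (TP + FN) = 74 / 85 = 0.8706
F1 = 2 * P * R / (P + R)
= 2 * 0.7551 * 0.8706 / (0.7551 + 0.8706)
= 1.3148 / 1.6257
= 0.8087
As percentage: 80.9%

80.9


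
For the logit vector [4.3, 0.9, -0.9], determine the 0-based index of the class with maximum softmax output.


Softmax is a monotonic transformation, so it preserves the argmax.
We need to find the index of the maximum logit.
Index 0: 4.3
Index 1: 0.9
Index 2: -0.9
Maximum logit = 4.3 at index 0

0


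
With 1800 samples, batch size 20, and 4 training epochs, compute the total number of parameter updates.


Iterations per epoch = 1800 / 20 = 90
Total updates = iterations_per_epoch * epochs
= 90 * 4
= 360

360


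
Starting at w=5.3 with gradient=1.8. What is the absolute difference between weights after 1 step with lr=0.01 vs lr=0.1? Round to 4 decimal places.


With lr=0.01: w_new = 5.3 - 0.01 * 1.8 = 5.282
With lr=0.1: w_new = 5.3 - 0.1 * 1.8 = 5.12
Absolute difference = |5.282 - 5.12|
= 0.1620

0.1620


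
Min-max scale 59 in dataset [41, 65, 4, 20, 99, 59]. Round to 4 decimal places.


Min = 4, Max = 99
Range = 99 - 4 = 95
Scaled = (x - min) / (max - min)
= (59 - 4) / 95
= 55 / 95
= 0.5789

0.5789


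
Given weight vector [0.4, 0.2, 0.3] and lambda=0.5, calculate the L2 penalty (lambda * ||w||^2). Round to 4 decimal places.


Squaring each weight:
0.4^2 = 0.16
0.2^2 = 0.04
0.3^2 = 0.09
Sum of squares = 0.29
Penalty = 0.5 * 0.29 = 0.1450

0.1450


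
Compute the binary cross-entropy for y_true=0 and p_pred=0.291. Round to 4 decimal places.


For y=0: Loss = -log(1-p)
= -log(1 - 0.291)
= -log(0.709)
= -(-0.3439)
= 0.3439

0.3439


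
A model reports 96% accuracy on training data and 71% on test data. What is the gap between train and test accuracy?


Gap = train_accuracy - test_accuracy
= 96 - 71
= 25%
This large gap strongly indicates overfitting.

25


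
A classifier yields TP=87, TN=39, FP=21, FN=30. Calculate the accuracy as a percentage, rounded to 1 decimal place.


Accuracy = (TP + TN) / (TP + TN + FP + FN) * 100
= (87 + 39) / (87 + 39 + 21 + 30)
= 126 / 177
= 0.7119
= 71.2%

71.2


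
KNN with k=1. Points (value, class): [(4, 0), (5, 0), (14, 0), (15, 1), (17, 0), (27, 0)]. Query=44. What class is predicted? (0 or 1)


Distances from query 44:
Point 27 (class 0): distance = 17
K=1 nearest neighbors: classes = [0]
Votes for class 1: 0 / 1
Majority vote => class 0

0


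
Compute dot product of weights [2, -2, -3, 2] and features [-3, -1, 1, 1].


Element-wise products:
2 * -3 = -6
-2 * -1 = 2
-3 * 1 = -3
2 * 1 = 2
Sum = -6 + 2 + -3 + 2
= -5

-5


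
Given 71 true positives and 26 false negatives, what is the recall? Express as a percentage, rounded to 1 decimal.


Recall = TP / (TP + FN) * 100
= 71 / (71 + 26)
= 71 / 97
= 0.732
= 73.2%

73.2


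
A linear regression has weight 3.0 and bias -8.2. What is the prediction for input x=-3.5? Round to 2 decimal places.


y = 3.0 * -3.5 + (-8.2)
= -10.5 + (-8.2)
= -18.70

-18.70


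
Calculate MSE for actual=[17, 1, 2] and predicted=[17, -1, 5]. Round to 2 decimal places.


Differences: [0, 2, -3]
Squared errors: [0, 4, 9]
Sum of squared errors = 13
MSE = 13 / 3 = 4.33

4.33


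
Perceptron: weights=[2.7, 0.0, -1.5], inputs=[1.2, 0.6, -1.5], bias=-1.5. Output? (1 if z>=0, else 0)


z = w . x + b
= 2.7*1.2 + 0.0*0.6 + -1.5*-1.5 + -1.5
= 3.24 + 0.0 + 2.25 + -1.5
= 5.49 + -1.5
= 3.99
Since z = 3.99 >= 0, output = 1

1


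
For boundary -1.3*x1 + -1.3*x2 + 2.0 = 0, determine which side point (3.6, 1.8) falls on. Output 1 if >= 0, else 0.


Compute -1.3 * 3.6 + -1.3 * 1.8 + 2.0
= -4.68 + -2.34 + 2.0
= -5.02
Since -5.02 < 0, the point is on the negative side.

0


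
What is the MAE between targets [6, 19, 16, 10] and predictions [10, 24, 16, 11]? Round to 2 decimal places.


Absolute errors: [4, 5, 0, 1]
Sum of absolute errors = 10
MAE = 10 / 4 = 2.50

2.50


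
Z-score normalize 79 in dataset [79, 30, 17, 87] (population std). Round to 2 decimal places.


Mean = (79 + 30 + 17 + 87) / 4 = 53.25
Variance = sum((x_i - mean)^2) / n = 914.1875
Std = sqrt(914.1875) = 30.2355
Z = (x - mean) / std
= (79 - 53.25) / 30.2355
= 25.75 / 30.2355
= 0.85

0.85


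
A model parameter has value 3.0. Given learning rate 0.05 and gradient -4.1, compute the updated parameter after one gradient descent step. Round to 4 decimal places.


w_new = w_old - lr * gradient
= 3.0 - 0.05 * -4.1
= 3.0 - (-0.205)
= 3.2050

3.2050


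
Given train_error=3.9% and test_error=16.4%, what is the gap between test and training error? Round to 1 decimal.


Generalization gap = test_error - train_error
= 16.4 - 3.9
= 12.5%
A large gap suggests overfitting.

12.5


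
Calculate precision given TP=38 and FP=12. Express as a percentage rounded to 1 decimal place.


Precision = TP / (TP + FP) * 100
= 38 / (38 + 12)
= 38 / 50
= 0.76
= 76.0%

76.0


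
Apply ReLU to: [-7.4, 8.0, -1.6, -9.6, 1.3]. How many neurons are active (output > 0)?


ReLU(x) = max(0, x) for each element:
ReLU(-7.4) = 0
ReLU(8.0) = 8.0
ReLU(-1.6) = 0
ReLU(-9.6) = 0
ReLU(1.3) = 1.3
Active neurons (>0): 2

2


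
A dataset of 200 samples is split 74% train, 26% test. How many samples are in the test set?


Train samples = 200 * 74% = 148
Test samples = 200 - 148
= 52

52


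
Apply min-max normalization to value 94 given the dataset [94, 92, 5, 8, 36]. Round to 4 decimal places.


Min = 5, Max = 94
Range = 94 - 5 = 89
Scaled = (x - min) / (max - min)
= (94 - 5) / 89
= 89 / 89
= 1.0000

1.0000


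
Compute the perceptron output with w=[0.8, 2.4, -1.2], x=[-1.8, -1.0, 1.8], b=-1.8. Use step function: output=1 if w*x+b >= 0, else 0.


z = w . x + b
= 0.8*-1.8 + 2.4*-1.0 + -1.2*1.8 + -1.8
= -1.44 + -2.4 + -2.16 + -1.8
= -6.0 + -1.8
= -7.8
Since z = -7.8 < 0, output = 0

0


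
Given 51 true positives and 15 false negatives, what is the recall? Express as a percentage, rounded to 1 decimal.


Recall = TP / (TP + FN) * 100
= 51 / (51 + 15)
= 51 / 66
= 0.7727
= 77.3%

77.3


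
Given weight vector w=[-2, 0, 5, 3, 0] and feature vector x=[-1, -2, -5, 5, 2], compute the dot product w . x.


Element-wise products:
-2 * -1 = 2
0 * -2 = 0
5 * -5 = -25
3 * 5 = 15
0 * 2 = 0
Sum = 2 + 0 + -25 + 15 + 0
= -8

-8


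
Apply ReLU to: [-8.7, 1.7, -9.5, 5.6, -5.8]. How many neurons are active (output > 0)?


ReLU(x) = max(0, x) for each element:
ReLU(-8.7) = 0
ReLU(1.7) = 1.7
ReLU(-9.5) = 0
ReLU(5.6) = 5.6
ReLU(-5.8) = 0
Active neurons (>0): 2

2


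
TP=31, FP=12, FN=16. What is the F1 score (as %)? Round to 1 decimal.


Precision = TP / (TP + FP) = 31 / 43 = 0.7209
Recall = TP / (TP + FN) = 31 / 47 = 0.6596
F1 = 2 * P * R / (P + R)
= 2 * 0.7209 * 0.6596 / (0.7209 + 0.6596)
= 0.951 / 1.3805
= 0.6889
As percentage: 68.9%

68.9


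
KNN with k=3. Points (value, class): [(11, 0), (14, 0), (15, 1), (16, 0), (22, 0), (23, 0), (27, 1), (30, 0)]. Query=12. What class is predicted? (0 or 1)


Distances from query 12:
Point 11 (class 0): distance = 1
Point 14 (class 0): distance = 2
Point 15 (class 1): distance = 3
K=3 nearest neighbors: classes = [0, 0, 1]
Votes for class 1: 1 / 3
Majority vote => class 0

0


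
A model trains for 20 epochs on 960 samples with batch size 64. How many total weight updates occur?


Iterations per epoch = 960 / 64 = 15
Total updates = iterations_per_epoch * epochs
= 15 * 20
= 300

300


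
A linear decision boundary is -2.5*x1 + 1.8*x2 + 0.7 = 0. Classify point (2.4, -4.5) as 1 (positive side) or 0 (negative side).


Compute -2.5 * 2.4 + 1.8 * -4.5 + 0.7
= -6.0 + -8.1 + 0.7
= -13.4
Since -13.4 < 0, the point is on the negative side.

0


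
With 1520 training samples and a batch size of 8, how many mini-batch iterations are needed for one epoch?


Iterations per epoch = dataset_size / batch_size
= 1520 / 8
= 190

190


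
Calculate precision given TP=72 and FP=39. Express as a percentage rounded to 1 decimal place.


Precision = TP / (TP + FP) * 100
= 72 / (72 + 39)
= 72 / 111
= 0.6486
= 64.9%

64.9


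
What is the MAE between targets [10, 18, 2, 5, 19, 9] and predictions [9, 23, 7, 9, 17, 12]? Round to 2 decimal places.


Absolute errors: [1, 5, 5, 4, 2, 3]
Sum of absolute errors = 20
MAE = 20 / 6 = 3.33

3.33


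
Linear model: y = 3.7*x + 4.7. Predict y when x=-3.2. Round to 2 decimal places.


y = 3.7 * -3.2 + (4.7)
= -11.84 + (4.7)
= -7.14

-7.14


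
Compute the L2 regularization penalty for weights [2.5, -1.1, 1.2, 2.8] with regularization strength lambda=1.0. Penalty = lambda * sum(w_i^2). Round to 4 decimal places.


Squaring each weight:
2.5^2 = 6.25
(-1.1)^2 = 1.21
1.2^2 = 1.44
2.8^2 = 7.84
Sum of squares = 16.74
Penalty = 1.0 * 16.74 = 16.7400

16.7400


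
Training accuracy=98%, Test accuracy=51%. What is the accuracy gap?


Gap = train_accuracy - test_accuracy
= 98 - 51
= 47%
This large gap strongly indicates overfitting.

47


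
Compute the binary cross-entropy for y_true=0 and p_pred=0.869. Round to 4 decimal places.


For y=0: Loss = -log(1-p)
= -log(1 - 0.869)
= -log(0.131)
= -(-2.0326)
= 2.0326

2.0326


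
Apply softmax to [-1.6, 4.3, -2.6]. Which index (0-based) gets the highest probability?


Softmax is a monotonic transformation, so it preserves the argmax.
We need to find the index of the maximum logit.
Index 0: -1.6
Index 1: 4.3
Index 2: -2.6
Maximum logit = 4.3 at index 1

1


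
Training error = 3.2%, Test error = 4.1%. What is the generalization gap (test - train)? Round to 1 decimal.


Generalization gap = test_error - train_error
= 4.1 - 3.2
= 0.9%
A small gap suggests good generalization.

0.9


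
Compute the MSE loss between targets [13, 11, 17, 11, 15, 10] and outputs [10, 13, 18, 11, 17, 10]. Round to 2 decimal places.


Differences: [3, -2, -1, 0, -2, 0]
Squared errors: [9, 4, 1, 0, 4, 0]
Sum of squared errors = 18
MSE = 18 / 6 = 3.00

3.00


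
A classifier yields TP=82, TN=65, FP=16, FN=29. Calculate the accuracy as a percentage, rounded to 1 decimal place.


Accuracy = (TP + TN) / (TP + TN + FP + FN) * 100
= (82 + 65) / (82 + 65 + 16 + 29)
= 147 / 192
= 0.7656
= 76.6%

76.6


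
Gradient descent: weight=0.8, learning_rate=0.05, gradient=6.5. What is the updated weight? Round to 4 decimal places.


w_new = w_old - lr * gradient
= 0.8 - 0.05 * 6.5
= 0.8 - (0.325)
= 0.4750

0.4750


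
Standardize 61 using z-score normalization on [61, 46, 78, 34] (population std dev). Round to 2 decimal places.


Mean = (61 + 46 + 78 + 34) / 4 = 54.75
Variance = sum((x_i - mean)^2) / n = 271.6875
Std = sqrt(271.6875) = 16.4829
Z = (x - mean) / std
= (61 - 54.75) / 16.4829
= 6.25 / 16.4829
= 0.38

0.38


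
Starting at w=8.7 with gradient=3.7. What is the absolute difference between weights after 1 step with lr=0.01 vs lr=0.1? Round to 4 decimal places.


With lr=0.01: w_new = 8.7 - 0.01 * 3.7 = 8.663
With lr=0.1: w_new = 8.7 - 0.1 * 3.7 = 8.33
Absolute difference = |8.663 - 8.33|
= 0.3330

0.3330


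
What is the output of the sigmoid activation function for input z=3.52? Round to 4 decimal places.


sigmoid(z) = 1 / (1 + exp(-z))
exp(-(3.52)) = exp(-3.52) = 0.0296
1 + 0.0296 = 1.0296
1 / 1.0296 = 0.9713

0.9713


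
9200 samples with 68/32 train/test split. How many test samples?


Train samples = 9200 * 68% = 6256
Test samples = 9200 - 6256
= 2944

2944


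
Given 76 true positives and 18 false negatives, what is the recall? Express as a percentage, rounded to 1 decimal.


Recall = TP / (TP + FN) * 100
= 76 / (76 + 18)
= 76 / 94
= 0.8085
= 80.9%

80.9


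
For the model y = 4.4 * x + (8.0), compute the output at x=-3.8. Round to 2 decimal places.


y = 4.4 * -3.8 + (8.0)
= -16.72 + (8.0)
= -8.72

-8.72


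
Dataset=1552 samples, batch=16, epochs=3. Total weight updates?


Iterations per epoch = 1552 / 16 = 97
Total updates = iterations_per_epoch * epochs
= 97 * 3
= 291

291


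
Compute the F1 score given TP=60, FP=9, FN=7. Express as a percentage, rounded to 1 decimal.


Precision = TP / (TP + FP) = 60 / 69 = 0.8696
Recall = TP / (TP + FN) = 60 / 67 = 0.8955
F1 = 2 * P * R / (P + R)
= 2 * 0.8696 * 0.8955 / (0.8696 + 0.8955)
= 1.5574 / 1.7651
= 0.8824
As percentage: 88.2%

88.2


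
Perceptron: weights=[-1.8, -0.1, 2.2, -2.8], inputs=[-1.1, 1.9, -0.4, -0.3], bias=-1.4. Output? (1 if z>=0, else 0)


z = w . x + b
= -1.8*-1.1 + -0.1*1.9 + 2.2*-0.4 + -2.8*-0.3 + -1.4
= 1.98 + -0.19 + -0.88 + 0.84 + -1.4
= 1.75 + -1.4
= 0.35
Since z = 0.35 >= 0, output = 1

1


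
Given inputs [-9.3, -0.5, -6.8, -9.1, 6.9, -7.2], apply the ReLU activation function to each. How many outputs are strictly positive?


ReLU(x) = max(0, x) for each element:
ReLU(-9.3) = 0
ReLU(-0.5) = 0
ReLU(-6.8) = 0
ReLU(-9.1) = 0
ReLU(6.9) = 6.9
ReLU(-7.2) = 0
Active neurons (>0): 1

1


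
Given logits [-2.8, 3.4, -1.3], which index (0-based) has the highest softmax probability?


Softmax is a monotonic transformation, so it preserves the argmax.
We need to find the index of the maximum logit.
Index 0: -2.8
Index 1: 3.4
Index 2: -1.3
Maximum logit = 3.4 at index 1

1


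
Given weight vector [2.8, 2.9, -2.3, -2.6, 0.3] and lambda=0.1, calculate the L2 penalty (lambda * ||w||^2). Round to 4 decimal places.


Squaring each weight:
2.8^2 = 7.84
2.9^2 = 8.41
(-2.3)^2 = 5.29
(-2.6)^2 = 6.76
0.3^2 = 0.09
Sum of squares = 28.39
Penalty = 0.1 * 28.39 = 2.8390

2.8390


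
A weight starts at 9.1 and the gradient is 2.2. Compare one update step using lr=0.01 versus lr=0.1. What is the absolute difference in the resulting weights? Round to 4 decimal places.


With lr=0.01: w_new = 9.1 - 0.01 * 2.2 = 9.078
With lr=0.1: w_new = 9.1 - 0.1 * 2.2 = 8.88
Absolute difference = |9.078 - 8.88|
= 0.1980

0.1980


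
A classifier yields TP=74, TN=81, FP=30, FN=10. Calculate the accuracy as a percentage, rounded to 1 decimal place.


Accuracy = (TP + TN) / (TP + TN + FP + FN) * 100
= (74 + 81) / (74 + 81 + 30 + 10)
= 155 / 195
= 0.7949
= 79.5%

79.5


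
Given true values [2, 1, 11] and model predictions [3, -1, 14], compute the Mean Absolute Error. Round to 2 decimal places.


Absolute errors: [1, 2, 3]
Sum of absolute errors = 6
MAE = 6 / 3 = 2.00

2.00


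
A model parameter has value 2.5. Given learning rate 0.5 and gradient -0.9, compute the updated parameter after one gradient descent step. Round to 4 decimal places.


w_new = w_old - lr * gradient
= 2.5 - 0.5 * -0.9
= 2.5 - (-0.45)
= 2.9500

2.9500


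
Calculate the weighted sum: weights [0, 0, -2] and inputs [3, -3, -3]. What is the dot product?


Element-wise products:
0 * 3 = 0
0 * -3 = 0
-2 * -3 = 6
Sum = 0 + 0 + 6
= 6

6


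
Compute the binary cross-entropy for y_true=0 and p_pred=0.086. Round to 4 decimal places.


For y=0: Loss = -log(1-p)
= -log(1 - 0.086)
= -log(0.914)
= -(-0.0899)
= 0.0899

0.0899


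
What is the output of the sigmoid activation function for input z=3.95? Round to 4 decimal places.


sigmoid(z) = 1 / (1 + exp(-z))
exp(-(3.95)) = exp(-3.95) = 0.0193
1 + 0.0193 = 1.0193
1 / 1.0193 = 0.9811

0.9811


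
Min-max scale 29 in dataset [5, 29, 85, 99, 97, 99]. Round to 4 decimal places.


Min = 5, Max = 99
Range = 99 - 5 = 94
Scaled = (x - min) / (max - min)
= (29 - 5) / 94
= 24 / 94
= 0.2553

0.2553


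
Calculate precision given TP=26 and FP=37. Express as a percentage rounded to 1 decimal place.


Precision = TP / (TP + FP) * 100
= 26 / (26 + 37)
= 26 / 63
= 0.4127
= 41.3%

41.3


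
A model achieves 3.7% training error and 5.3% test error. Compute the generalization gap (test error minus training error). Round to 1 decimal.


Generalization gap = test_error - train_error
= 5.3 - 3.7
= 1.6%
A small gap suggests good generalization.

1.6


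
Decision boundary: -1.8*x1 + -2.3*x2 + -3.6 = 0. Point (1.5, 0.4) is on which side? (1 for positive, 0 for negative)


Compute -1.8 * 1.5 + -2.3 * 0.4 + -3.6
= -2.7 + -0.92 + -3.6
= -7.22
Since -7.22 < 0, the point is on the negative side.

0


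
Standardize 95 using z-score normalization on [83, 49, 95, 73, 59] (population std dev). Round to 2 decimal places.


Mean = (83 + 49 + 95 + 73 + 59) / 5 = 71.8
Variance = sum((x_i - mean)^2) / n = 269.76
Std = sqrt(269.76) = 16.4244
Z = (x - mean) / std
= (95 - 71.8) / 16.4244
= 23.2 / 16.4244
= 1.41

1.41


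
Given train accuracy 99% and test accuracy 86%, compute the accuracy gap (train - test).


Gap = train_accuracy - test_accuracy
= 99 - 86
= 13%
This gap suggests the model is overfitting.

13


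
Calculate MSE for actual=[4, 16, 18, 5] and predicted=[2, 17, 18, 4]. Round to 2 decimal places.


Differences: [2, -1, 0, 1]
Squared errors: [4, 1, 0, 1]
Sum of squared errors = 6
MSE = 6 / 4 = 1.50

1.50


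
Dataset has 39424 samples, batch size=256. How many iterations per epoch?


Iterations per epoch = dataset_size / batch_size
= 39424 / 256
= 154

154


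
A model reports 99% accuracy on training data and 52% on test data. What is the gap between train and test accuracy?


Gap = train_accuracy - test_accuracy
= 99 - 52
= 47%
This large gap strongly indicates overfitting.

47


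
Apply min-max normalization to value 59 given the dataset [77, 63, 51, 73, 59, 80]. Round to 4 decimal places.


Min = 51, Max = 80
Range = 80 - 51 = 29
Scaled = (x - min) / (max - min)
= (59 - 51) / 29
= 8 / 29
= 0.2759

0.2759


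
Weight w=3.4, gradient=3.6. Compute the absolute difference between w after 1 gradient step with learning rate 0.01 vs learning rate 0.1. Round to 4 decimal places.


With lr=0.01: w_new = 3.4 - 0.01 * 3.6 = 3.364
With lr=0.1: w_new = 3.4 - 0.1 * 3.6 = 3.04
Absolute difference = |3.364 - 3.04|
= 0.3240

0.3240


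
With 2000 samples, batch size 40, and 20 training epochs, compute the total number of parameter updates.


Iterations per epoch = 2000 / 40 = 50
Total updates = iterations_per_epoch * epochs
= 50 * 20
= 1000

1000


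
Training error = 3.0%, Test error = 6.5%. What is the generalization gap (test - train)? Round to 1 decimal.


Generalization gap = test_error - train_error
= 6.5 - 3.0
= 3.5%
A moderate gap.

3.5


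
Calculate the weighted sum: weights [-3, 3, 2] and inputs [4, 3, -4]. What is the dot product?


Element-wise products:
-3 * 4 = -12
3 * 3 = 9
2 * -4 = -8
Sum = -12 + 9 + -8
= -11

-11


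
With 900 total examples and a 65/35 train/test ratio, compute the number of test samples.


Train samples = 900 * 65% = 585
Test samples = 900 - 585
= 315

315


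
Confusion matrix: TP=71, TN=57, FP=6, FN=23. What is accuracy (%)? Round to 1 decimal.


Accuracy = (TP + TN) / (TP + TN + FP + FN) * 100
= (71 + 57) / (71 + 57 + 6 + 23)
= 128 / 157
= 0.8153
= 81.5%

81.5


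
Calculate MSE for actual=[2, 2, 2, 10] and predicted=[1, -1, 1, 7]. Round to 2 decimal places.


Differences: [1, 3, 1, 3]
Squared errors: [1, 9, 1, 9]
Sum of squared errors = 20
MSE = 20 / 4 = 5.00

5.00


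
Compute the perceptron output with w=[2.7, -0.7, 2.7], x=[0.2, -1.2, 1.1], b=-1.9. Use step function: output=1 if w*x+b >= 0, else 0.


z = w . x + b
= 2.7*0.2 + -0.7*-1.2 + 2.7*1.1 + -1.9
= 0.54 + 0.84 + 2.97 + -1.9
= 4.35 + -1.9
= 2.45
Since z = 2.45 >= 0, output = 1

1


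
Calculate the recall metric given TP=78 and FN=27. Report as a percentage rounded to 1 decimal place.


Recall = TP / (TP + FN) * 100
= 78 / (78 + 27)
= 78 / 105
= 0.7429
= 74.3%

74.3


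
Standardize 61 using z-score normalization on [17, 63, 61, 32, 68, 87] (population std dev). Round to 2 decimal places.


Mean = (17 + 63 + 61 + 32 + 68 + 87) / 6 = 54.6667
Variance = sum((x_i - mean)^2) / n = 544.2222
Std = sqrt(544.2222) = 23.3286
Z = (x - mean) / std
= (61 - 54.6667) / 23.3286
= 6.3333 / 23.3286
= 0.27

0.27


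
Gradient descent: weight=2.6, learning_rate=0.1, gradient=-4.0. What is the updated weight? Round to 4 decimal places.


w_new = w_old - lr * gradient
= 2.6 - 0.1 * -4.0
= 2.6 - (-0.4)
= 3.0000

3.0000


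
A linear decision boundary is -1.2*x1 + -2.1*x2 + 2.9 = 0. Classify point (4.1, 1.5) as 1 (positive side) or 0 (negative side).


Compute -1.2 * 4.1 + -2.1 * 1.5 + 2.9
= -4.92 + -3.15 + 2.9
= -5.17
Since -5.17 < 0, the point is on the negative side.

0


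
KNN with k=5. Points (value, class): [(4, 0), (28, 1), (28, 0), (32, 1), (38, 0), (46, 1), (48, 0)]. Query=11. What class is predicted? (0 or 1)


Distances from query 11:
Point 4 (class 0): distance = 7
Point 28 (class 0): distance = 17
Point 28 (class 1): distance = 17
Point 32 (class 1): distance = 21
Point 38 (class 0): distance = 27
K=5 nearest neighbors: classes = [0, 0, 1, 1, 0]
Votes for class 1: 2 / 5
Majority vote => class 0

0


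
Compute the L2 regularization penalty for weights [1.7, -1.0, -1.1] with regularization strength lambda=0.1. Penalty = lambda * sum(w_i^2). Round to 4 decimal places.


Squaring each weight:
1.7^2 = 2.89
(-1.0)^2 = 1.0
(-1.1)^2 = 1.21
Sum of squares = 5.1
Penalty = 0.1 * 5.1 = 0.5100

0.5100


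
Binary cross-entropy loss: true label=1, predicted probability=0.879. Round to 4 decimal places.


For y=1: Loss = -log(p)
= -log(0.879)
= -(-0.129)
= 0.1290

0.1290


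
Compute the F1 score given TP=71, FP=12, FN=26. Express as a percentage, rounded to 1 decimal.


Precision = TP / (TP + FP) = 71 / 83 = 0.8554
Recall = TP / (TP + FN) = 71 / 97 = 0.732
F1 = 2 * P * R / (P + R)
= 2 * 0.8554 * 0.732 / (0.8554 + 0.732)
= 1.2523 / 1.5874
= 0.7889
As percentage: 78.9%

78.9


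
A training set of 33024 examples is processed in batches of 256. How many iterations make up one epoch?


Iterations per epoch = dataset_size / batch_size
= 33024 / 256
= 129

129


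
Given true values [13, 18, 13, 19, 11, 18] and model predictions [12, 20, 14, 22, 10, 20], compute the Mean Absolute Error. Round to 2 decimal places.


Absolute errors: [1, 2, 1, 3, 1, 2]
Sum of absolute errors = 10
MAE = 10 / 6 = 1.67

1.67


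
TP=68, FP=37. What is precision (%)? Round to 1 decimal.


Precision = TP / (TP + FP) * 100
= 68 / (68 + 37)
= 68 / 105
= 0.6476
= 64.8%

64.8


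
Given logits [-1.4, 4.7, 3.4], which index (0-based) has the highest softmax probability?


Softmax is a monotonic transformation, so it preserves the argmax.
We need to find the index of the maximum logit.
Index 0: -1.4
Index 1: 4.7
Index 2: 3.4
Maximum logit = 4.7 at index 1

1


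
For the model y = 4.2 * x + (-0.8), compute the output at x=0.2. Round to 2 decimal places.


y = 4.2 * 0.2 + (-0.8)
= 0.84 + (-0.8)
= 0.04

0.04


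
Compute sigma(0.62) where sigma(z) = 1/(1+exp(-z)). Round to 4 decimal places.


sigmoid(z) = 1 / (1 + exp(-z))
exp(-(0.62)) = exp(-0.62) = 0.5379
1 + 0.5379 = 1.5379
1 / 1.5379 = 0.6502

0.6502


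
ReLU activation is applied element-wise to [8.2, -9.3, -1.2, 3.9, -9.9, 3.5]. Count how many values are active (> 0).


ReLU(x) = max(0, x) for each element:
ReLU(8.2) = 8.2
ReLU(-9.3) = 0
ReLU(-1.2) = 0
ReLU(3.9) = 3.9
ReLU(-9.9) = 0
ReLU(3.5) = 3.5
Active neurons (>0): 3

3


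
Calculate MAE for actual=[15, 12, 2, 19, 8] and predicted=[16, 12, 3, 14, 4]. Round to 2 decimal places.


Absolute errors: [1, 0, 1, 5, 4]
Sum of absolute errors = 11
MAE = 11 / 5 = 2.20

2.20


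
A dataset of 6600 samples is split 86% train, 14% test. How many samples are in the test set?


Train samples = 6600 * 86% = 5676
Test samples = 6600 - 5676
= 924

924


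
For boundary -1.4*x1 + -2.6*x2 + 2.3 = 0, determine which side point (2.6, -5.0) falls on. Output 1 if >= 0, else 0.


Compute -1.4 * 2.6 + -2.6 * -5.0 + 2.3
= -3.64 + 13.0 + 2.3
= 11.66
Since 11.66 >= 0, the point is on the positive side.

1


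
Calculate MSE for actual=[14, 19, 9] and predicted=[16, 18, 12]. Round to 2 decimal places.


Differences: [-2, 1, -3]
Squared errors: [4, 1, 9]
Sum of squared errors = 14
MSE = 14 / 3 = 4.67

4.67


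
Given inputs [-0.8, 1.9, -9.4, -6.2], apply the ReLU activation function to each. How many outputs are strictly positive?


ReLU(x) = max(0, x) for each element:
ReLU(-0.8) = 0
ReLU(1.9) = 1.9
ReLU(-9.4) = 0
ReLU(-6.2) = 0
Active neurons (>0): 1

1


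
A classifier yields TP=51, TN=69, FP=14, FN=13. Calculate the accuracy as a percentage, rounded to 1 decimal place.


Accuracy = (TP + TN) / (TP + TN + FP + FN) * 100
= (51 + 69) / (51 + 69 + 14 + 13)
= 120 / 147
= 0.8163
= 81.6%

81.6


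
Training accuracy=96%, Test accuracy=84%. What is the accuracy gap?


Gap = train_accuracy - test_accuracy
= 96 - 84
= 12%
This gap suggests the model is overfitting.

12


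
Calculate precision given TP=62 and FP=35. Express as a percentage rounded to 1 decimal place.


Precision = TP / (TP + FP) * 100
= 62 / (62 + 35)
= 62 / 97
= 0.6392
= 63.9%

63.9


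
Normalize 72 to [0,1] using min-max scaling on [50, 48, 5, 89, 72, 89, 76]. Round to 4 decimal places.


Min = 5, Max = 89
Range = 89 - 5 = 84
Scaled = (x - min) / (max - min)
= (72 - 5) / 84
= 67 / 84
= 0.7976

0.7976


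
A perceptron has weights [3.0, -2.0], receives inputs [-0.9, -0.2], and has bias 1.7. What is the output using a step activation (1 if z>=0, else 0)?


z = w . x + b
= 3.0*-0.9 + -2.0*-0.2 + 1.7
= -2.7 + 0.4 + 1.7
= -2.3 + 1.7
= -0.6
Since z = -0.6 < 0, output = 0

0


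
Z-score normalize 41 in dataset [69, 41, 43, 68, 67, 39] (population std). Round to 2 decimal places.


Mean = (69 + 41 + 43 + 68 + 67 + 39) / 6 = 54.5
Variance = sum((x_i - mean)^2) / n = 183.9167
Std = sqrt(183.9167) = 13.5616
Z = (x - mean) / std
= (41 - 54.5) / 13.5616
= -13.5 / 13.5616
= -1.00

-1.00


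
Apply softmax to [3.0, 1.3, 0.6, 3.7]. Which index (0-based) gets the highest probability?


Softmax is a monotonic transformation, so it preserves the argmax.
We need to find the index of the maximum logit.
Index 0: 3.0
Index 1: 1.3
Index 2: 0.6
Index 3: 3.7
Maximum logit = 3.7 at index 3

3


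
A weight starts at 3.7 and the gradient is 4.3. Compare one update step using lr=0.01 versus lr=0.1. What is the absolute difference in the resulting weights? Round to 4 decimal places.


With lr=0.01: w_new = 3.7 - 0.01 * 4.3 = 3.657
With lr=0.1: w_new = 3.7 - 0.1 * 4.3 = 3.27
Absolute difference = |3.657 - 3.27|
= 0.3870

0.3870


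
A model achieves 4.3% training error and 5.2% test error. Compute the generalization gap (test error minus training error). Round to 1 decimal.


Generalization gap = test_error - train_error
= 5.2 - 4.3
= 0.9%
A small gap suggests good generalization.

0.9


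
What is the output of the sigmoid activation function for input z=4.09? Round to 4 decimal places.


sigmoid(z) = 1 / (1 + exp(-z))
exp(-(4.09)) = exp(-4.09) = 0.0167
1 + 0.0167 = 1.0167
1 / 1.0167 = 0.9835

0.9835


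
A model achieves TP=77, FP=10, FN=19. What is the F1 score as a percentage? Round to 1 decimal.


Precision = TP / (TP + FP) = 77 / 87 = 0.8851
Recall = TP / (TP + FN) = 77 / 96 = 0.8021
F1 = 2 * P * R / (P + R)
= 2 * 0.8851 * 0.8021 / (0.8851 + 0.8021)
= 1.4198 / 1.6871
= 0.8415
As percentage: 84.2%

84.2


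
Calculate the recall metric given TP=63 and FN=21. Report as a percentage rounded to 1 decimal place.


Recall = TP / (TP + FN) * 100
= 63 / (63 + 21)
= 63 / 84
= 0.75
= 75.0%

75.0


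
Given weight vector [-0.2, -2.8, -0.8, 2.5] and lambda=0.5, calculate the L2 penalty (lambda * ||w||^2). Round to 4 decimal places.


Squaring each weight:
(-0.2)^2 = 0.04
(-2.8)^2 = 7.84
(-0.8)^2 = 0.64
2.5^2 = 6.25
Sum of squares = 14.77
Penalty = 0.5 * 14.77 = 7.3850

7.3850


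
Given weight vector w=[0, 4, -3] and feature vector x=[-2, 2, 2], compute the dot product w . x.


Element-wise products:
0 * -2 = 0
4 * 2 = 8
-3 * 2 = -6
Sum = 0 + 8 + -6
= 2

2


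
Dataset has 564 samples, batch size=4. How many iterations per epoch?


Iterations per epoch = dataset_size / batch_size
= 564 / 4
= 141

141


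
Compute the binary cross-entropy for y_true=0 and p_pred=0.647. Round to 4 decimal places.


For y=0: Loss = -log(1-p)
= -log(1 - 0.647)
= -log(0.353)
= -(-1.0413)
= 1.0413

1.0413


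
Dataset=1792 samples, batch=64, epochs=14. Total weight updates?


Iterations per epoch = 1792 / 64 = 28
Total updates = iterations_per_epoch * epochs
= 28 * 14
= 392

392


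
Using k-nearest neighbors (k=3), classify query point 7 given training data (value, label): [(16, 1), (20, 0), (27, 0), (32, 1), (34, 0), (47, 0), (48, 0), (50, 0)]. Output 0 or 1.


Distances from query 7:
Point 16 (class 1): distance = 9
Point 20 (class 0): distance = 13
Point 27 (class 0): distance = 20
K=3 nearest neighbors: classes = [1, 0, 0]
Votes for class 1: 1 / 3
Majority vote => class 0

0


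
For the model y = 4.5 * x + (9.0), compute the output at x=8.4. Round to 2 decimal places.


y = 4.5 * 8.4 + (9.0)
= 37.8 + (9.0)
= 46.80

46.80


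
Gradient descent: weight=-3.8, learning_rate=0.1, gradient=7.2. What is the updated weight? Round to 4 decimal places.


w_new = w_old - lr * gradient
= -3.8 - 0.1 * 7.2
= -3.8 - (0.72)
= -4.5200

-4.5200


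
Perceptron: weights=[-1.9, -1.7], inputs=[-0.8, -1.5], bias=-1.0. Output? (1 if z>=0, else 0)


z = w . x + b
= -1.9*-0.8 + -1.7*-1.5 + -1.0
= 1.52 + 2.55 + -1.0
= 4.07 + -1.0
= 3.07
Since z = 3.07 >= 0, output = 1

1


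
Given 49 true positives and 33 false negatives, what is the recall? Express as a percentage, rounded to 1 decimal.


Recall = TP / (TP + FN) * 100
= 49 / (49 + 33)
= 49 / 82
= 0.5976
= 59.8%

59.8


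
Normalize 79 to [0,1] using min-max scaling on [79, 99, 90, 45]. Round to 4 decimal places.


Min = 45, Max = 99
Range = 99 - 45 = 54
Scaled = (x - min) / (max - min)
= (79 - 45) / 54
= 34 / 54
= 0.6296

0.6296


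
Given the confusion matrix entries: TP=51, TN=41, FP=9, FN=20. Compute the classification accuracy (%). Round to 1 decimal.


Accuracy = (TP + TN) / (TP + TN + FP + FN) * 100
= (51 + 41) / (51 + 41 + 9 + 20)
= 92 / 121
= 0.7603
= 76.0%

76.0


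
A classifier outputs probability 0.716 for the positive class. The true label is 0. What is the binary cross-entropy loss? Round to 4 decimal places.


For y=0: Loss = -log(1-p)
= -log(1 - 0.716)
= -log(0.284)
= -(-1.2588)
= 1.2588

1.2588


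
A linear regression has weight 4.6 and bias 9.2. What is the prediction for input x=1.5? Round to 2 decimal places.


y = 4.6 * 1.5 + (9.2)
= 6.9 + (9.2)
= 16.10

16.10


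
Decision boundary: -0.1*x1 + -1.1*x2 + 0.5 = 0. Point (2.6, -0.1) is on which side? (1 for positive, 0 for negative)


Compute -0.1 * 2.6 + -1.1 * -0.1 + 0.5
= -0.26 + 0.11 + 0.5
= 0.35
Since 0.35 >= 0, the point is on the positive side.

1


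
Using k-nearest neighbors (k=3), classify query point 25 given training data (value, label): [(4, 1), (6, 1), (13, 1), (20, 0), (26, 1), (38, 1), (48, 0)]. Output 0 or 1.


Distances from query 25:
Point 26 (class 1): distance = 1
Point 20 (class 0): distance = 5
Point 13 (class 1): distance = 12
K=3 nearest neighbors: classes = [1, 0, 1]
Votes for class 1: 2 / 3
Majority vote => class 1

1


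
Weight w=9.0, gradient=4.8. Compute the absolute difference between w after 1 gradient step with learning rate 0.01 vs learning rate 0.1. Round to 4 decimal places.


With lr=0.01: w_new = 9.0 - 0.01 * 4.8 = 8.952
With lr=0.1: w_new = 9.0 - 0.1 * 4.8 = 8.52
Absolute difference = |8.952 - 8.52|
= 0.4320

0.4320


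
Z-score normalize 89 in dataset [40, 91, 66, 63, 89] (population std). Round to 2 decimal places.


Mean = (40 + 91 + 66 + 63 + 89) / 5 = 69.8
Variance = sum((x_i - mean)^2) / n = 353.36
Std = sqrt(353.36) = 18.7979
Z = (x - mean) / std
= (89 - 69.8) / 18.7979
= 19.2 / 18.7979
= 1.02

1.02


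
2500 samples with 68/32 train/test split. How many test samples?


Train samples = 2500 * 68% = 1700
Test samples = 2500 - 1700
= 800

800


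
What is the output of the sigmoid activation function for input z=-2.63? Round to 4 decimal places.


sigmoid(z) = 1 / (1 + exp(-z))
exp(-(-2.63)) = exp(2.63) = 13.8738
1 + 13.8738 = 14.8738
1 / 14.8738 = 0.0672

0.0672


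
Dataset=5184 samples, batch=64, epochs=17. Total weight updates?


Iterations per epoch = 5184 / 64 = 81
Total updates = iterations_per_epoch * epochs
= 81 * 17
= 1377

1377


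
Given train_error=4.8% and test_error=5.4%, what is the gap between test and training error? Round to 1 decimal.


Generalization gap = test_error - train_error
= 5.4 - 4.8
= 0.6%
A small gap suggests good generalization.

0.6


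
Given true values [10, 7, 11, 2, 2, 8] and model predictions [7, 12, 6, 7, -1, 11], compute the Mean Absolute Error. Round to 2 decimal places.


Absolute errors: [3, 5, 5, 5, 3, 3]
Sum of absolute errors = 24
MAE = 24 / 6 = 4.00

4.00


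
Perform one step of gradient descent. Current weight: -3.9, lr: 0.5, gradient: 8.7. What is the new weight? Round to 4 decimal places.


w_new = w_old - lr * gradient
= -3.9 - 0.5 * 8.7
= -3.9 - (4.35)
= -8.2500

-8.2500


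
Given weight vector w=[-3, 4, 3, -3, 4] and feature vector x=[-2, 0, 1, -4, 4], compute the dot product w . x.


Element-wise products:
-3 * -2 = 6
4 * 0 = 0
3 * 1 = 3
-3 * -4 = 12
4 * 4 = 16
Sum = 6 + 0 + 3 + 12 + 16
= 37

37


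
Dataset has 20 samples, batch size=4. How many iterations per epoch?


Iterations per epoch = dataset_size / batch_size
= 20 / 4
= 5

5


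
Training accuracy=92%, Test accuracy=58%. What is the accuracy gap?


Gap = train_accuracy - test_accuracy
= 92 - 58
= 34%
This large gap strongly indicates overfitting.

34


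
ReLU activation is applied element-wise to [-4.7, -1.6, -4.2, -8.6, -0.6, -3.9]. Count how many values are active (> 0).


ReLU(x) = max(0, x) for each element:
ReLU(-4.7) = 0
ReLU(-1.6) = 0
ReLU(-4.2) = 0
ReLU(-8.6) = 0
ReLU(-0.6) = 0
ReLU(-3.9) = 0
Active neurons (>0): 0

0


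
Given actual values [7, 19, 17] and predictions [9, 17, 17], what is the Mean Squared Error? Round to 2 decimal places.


Differences: [-2, 2, 0]
Squared errors: [4, 4, 0]
Sum of squared errors = 8
MSE = 8 / 3 = 2.67

2.67


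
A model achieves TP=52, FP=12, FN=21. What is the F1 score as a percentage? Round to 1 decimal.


Precision = TP / (TP + FP) = 52 / 64 = 0.8125
Recall = TP / (TP + FN) = 52 / 73 = 0.7123
F1 = 2 * P * R / (P + R)
= 2 * 0.8125 * 0.7123 / (0.8125 + 0.7123)
= 1.1575 / 1.5248
= 0.7591
As percentage: 75.9%

75.9


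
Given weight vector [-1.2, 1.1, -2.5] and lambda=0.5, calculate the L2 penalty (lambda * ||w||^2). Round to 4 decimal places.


Squaring each weight:
(-1.2)^2 = 1.44
1.1^2 = 1.21
(-2.5)^2 = 6.25
Sum of squares = 8.9
Penalty = 0.5 * 8.9 = 4.4500

4.4500


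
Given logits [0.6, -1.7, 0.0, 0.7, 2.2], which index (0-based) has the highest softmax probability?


Softmax is a monotonic transformation, so it preserves the argmax.
We need to find the index of the maximum logit.
Index 0: 0.6
Index 1: -1.7
Index 2: 0.0
Index 3: 0.7
Index 4: 2.2
Maximum logit = 2.2 at index 4

4


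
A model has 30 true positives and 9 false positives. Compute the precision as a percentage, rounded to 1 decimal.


Precision = TP / (TP + FP) * 100
= 30 / (30 + 9)
= 30 / 39
= 0.7692
= 76.9%

76.9


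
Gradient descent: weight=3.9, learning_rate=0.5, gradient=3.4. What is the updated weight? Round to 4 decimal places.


w_new = w_old - lr * gradient
= 3.9 - 0.5 * 3.4
= 3.9 - (1.7)
= 2.2000

2.2000


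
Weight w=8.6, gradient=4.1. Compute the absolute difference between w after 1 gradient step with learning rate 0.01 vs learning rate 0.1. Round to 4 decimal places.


With lr=0.01: w_new = 8.6 - 0.01 * 4.1 = 8.559
With lr=0.1: w_new = 8.6 - 0.1 * 4.1 = 8.19
Absolute difference = |8.559 - 8.19|
= 0.3690

0.3690


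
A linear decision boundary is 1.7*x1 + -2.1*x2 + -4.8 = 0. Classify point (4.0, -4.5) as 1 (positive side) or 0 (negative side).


Compute 1.7 * 4.0 + -2.1 * -4.5 + -4.8
= 6.8 + 9.45 + -4.8
= 11.45
Since 11.45 >= 0, the point is on the positive side.

1


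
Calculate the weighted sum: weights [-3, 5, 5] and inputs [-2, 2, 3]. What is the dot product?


Element-wise products:
-3 * -2 = 6
5 * 2 = 10
5 * 3 = 15
Sum = 6 + 10 + 15
= 31

31


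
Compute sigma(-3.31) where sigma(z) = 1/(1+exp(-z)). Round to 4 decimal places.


sigmoid(z) = 1 / (1 + exp(-z))
exp(-(-3.31)) = exp(3.31) = 27.3851
1 + 27.3851 = 28.3851
1 / 28.3851 = 0.0352

0.0352


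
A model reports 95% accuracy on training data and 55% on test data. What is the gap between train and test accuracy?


Gap = train_accuracy - test_accuracy
= 95 - 55
= 40%
This large gap strongly indicates overfitting.

40


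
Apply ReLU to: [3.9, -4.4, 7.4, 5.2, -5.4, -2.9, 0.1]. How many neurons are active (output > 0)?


ReLU(x) = max(0, x) for each element:
ReLU(3.9) = 3.9
ReLU(-4.4) = 0
ReLU(7.4) = 7.4
ReLU(5.2) = 5.2
ReLU(-5.4) = 0
ReLU(-2.9) = 0
ReLU(0.1) = 0.1
Active neurons (>0): 4

4


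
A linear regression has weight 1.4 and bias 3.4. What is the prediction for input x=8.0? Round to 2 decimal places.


y = 1.4 * 8.0 + (3.4)
= 11.2 + (3.4)
= 14.60

14.60


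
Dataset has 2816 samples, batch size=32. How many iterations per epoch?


Iterations per epoch = dataset_size / batch_size
= 2816 / 32
= 88

88


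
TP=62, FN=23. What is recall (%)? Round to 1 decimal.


Recall = TP / (TP + FN) * 100
= 62 / (62 + 23)
= 62 / 85
= 0.7294
= 72.9%

72.9
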